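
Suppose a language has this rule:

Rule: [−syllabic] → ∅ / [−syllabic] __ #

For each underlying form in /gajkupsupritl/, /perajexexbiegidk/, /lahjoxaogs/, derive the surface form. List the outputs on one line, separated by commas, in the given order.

/gajkupsupritl/: /l/ is the second consonant of a word-final cluster /tl/, so it deletes. → [gajkupsuprit].
/perajexexbiegidk/: /k/ is the second consonant of a word-final cluster /dk/, so it deletes. → [perajexexbiegid].
/lahjoxaogs/: /s/ is the second consonant of a word-final cluster /gs/, so it deletes. → [lahjoxaog].

gajkupsuprit, perajexexbiegid, lahjoxaog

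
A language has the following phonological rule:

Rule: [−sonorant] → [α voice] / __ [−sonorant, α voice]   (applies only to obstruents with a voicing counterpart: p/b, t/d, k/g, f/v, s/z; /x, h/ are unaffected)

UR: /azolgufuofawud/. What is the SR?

azolgufuofawud

No segment of /azolgufuofawud/ meets the structural description of the rule, so the form surfaces unchanged.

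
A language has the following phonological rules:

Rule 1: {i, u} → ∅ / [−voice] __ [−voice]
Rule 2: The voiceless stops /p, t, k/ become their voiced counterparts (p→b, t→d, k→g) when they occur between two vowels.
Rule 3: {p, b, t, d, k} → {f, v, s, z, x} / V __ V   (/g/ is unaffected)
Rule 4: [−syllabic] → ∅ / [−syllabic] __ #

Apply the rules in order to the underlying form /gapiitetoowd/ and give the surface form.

Rule 1 (high vowel syncope): no segment meets the environment; /gapiitetoowd/ is unchanged.
Rule 2 (intervocalic voicing): /p/ is a voiceless stop between vowels /a/ and /i/, so it voices to [b]. /t/ is a voiceless stop between vowels /i/ and /e/, so it voices to [d]. /t/ is a voiceless stop between vowels /e/ and /o/, so it voices to [d]. /gapiitetoowd/ → gabiidedoowd.
Rule 3 (intervocalic spirantization): /b/ is a stop between vowels /a/ and /i/, so it spirantizes to the fricative [v]. /d/ is a stop between vowels /i/ and /e/, so it spirantizes to the fricative [z]. /d/ is a stop between vowels /e/ and /o/, so it spirantizes to the fricative [z]. /gabiidedoowd/ → gaviizezoowd.
Rule 4 (final cluster simplification): /d/ is the second consonant of a word-final cluster /wd/, so it deletes. /gaviizezoowd/ → gaviizezoow.

gaviizezoow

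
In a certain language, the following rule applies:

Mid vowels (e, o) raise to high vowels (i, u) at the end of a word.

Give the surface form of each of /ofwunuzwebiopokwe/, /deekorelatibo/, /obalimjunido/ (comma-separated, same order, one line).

/ofwunuzwebiopokwe/: /e/ is a mid vowel in word-final position, so it raises to [i]. → [ofwunuzwebiopokwi].
/deekorelatibo/: /o/ is a mid vowel in word-final position, so it raises to [u]. → [deekorelatibu].
/obalimjunido/: /o/ is a mid vowel in word-final position, so it raises to [u]. → [obalimjunidu].

ofwunuzwebiopokwi, deekorelatibu, obalimjunidu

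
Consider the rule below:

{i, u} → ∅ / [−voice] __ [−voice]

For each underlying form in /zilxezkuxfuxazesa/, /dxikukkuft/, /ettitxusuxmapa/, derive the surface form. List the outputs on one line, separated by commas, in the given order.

zilxezkxfxazesa, dxkkkft, etttxsxmapa

/zilxezkuxfuxazesa/: /u/ is a high vowel flanked by voiceless consonants /k/ and /x/, so it deletes. /u/ is a high vowel flanked by voiceless consonants /f/ and /x/, so it deletes. → [zilxezkxfxazesa].
/dxikukkuft/: /i/ is a high vowel flanked by voiceless consonants /x/ and /k/, so it deletes. /u/ is a high vowel flanked by voiceless consonants /k/ and /k/, so it deletes. /u/ is a high vowel flanked by voiceless consonants /k/ and /f/, so it deletes. → [dxkkkft].
/ettitxusuxmapa/: /i/ is a high vowel flanked by voiceless consonants /t/ and /t/, so it deletes. /u/ is a high vowel flanked by voiceless consonants /x/ and /s/, so it deletes. /u/ is a high vowel flanked by voiceless consonants /s/ and /x/, so it deletes. → [etttxsxmapa].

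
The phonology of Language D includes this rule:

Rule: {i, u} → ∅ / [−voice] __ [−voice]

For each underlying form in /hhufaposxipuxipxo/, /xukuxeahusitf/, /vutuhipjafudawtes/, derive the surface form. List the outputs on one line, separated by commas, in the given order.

/hhufaposxipuxipxo/: /u/ is a high vowel flanked by voiceless consonants /h/ and /f/, so it deletes. /i/ is a high vowel flanked by voiceless consonants /x/ and /p/, so it deletes. /u/ is a high vowel flanked by voiceless consonants /p/ and /x/, so it deletes. /i/ is a high vowel flanked by voiceless consonants /x/ and /p/, so it deletes. → [hhfaposxpxpxo].
/xukuxeahusitf/: /u/ is a high vowel flanked by voiceless consonants /x/ and /k/, so it deletes. /u/ is a high vowel flanked by voiceless consonants /k/ and /x/, so it deletes. /u/ is a high vowel flanked by voiceless consonants /h/ and /s/, so it deletes. /i/ is a high vowel flanked by voiceless consonants /s/ and /t/, so it deletes. → [xkxeahstf].
/vutuhipjafudawtes/: /u/ is a high vowel flanked by voiceless consonants /t/ and /h/, so it deletes. /i/ is a high vowel flanked by voiceless consonants /h/ and /p/, so it deletes. → [vuthpjafudawtes].

hhfaposxpxpxo, xkxeahstf, vuthpjafudawtes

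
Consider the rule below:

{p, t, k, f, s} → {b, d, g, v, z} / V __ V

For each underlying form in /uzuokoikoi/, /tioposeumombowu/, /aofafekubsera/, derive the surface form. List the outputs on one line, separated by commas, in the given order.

uzuogoigoi, tiobozeumombowu, aovavegubsera

/uzuokoikoi/: /k/ is a voiceless obstruent between vowels /o/ and /o/, so it voices to [g]. /k/ is a voiceless obstruent between vowels /i/ and /o/, so it voices to [g]. → [uzuogoigoi].
/tioposeumombowu/: /p/ is a voiceless obstruent between vowels /o/ and /o/, so it voices to [b]. /s/ is a voiceless obstruent between vowels /o/ and /e/, so it voices to [z]. → [tiobozeumombowu].
/aofafekubsera/: /f/ is a voiceless obstruent between vowels /o/ and /a/, so it voices to [v]. /f/ is a voiceless obstruent between vowels /a/ and /e/, so it voices to [v]. /k/ is a voiceless obstruent between vowels /e/ and /u/, so it voices to [g]. → [aovavegubsera].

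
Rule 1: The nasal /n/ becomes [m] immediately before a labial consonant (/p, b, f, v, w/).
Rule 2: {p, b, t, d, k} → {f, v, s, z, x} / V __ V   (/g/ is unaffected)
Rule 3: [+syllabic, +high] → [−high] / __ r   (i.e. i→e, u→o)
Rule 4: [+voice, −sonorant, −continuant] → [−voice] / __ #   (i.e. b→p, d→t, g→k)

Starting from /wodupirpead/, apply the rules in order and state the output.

Rule 1 (nasal place assimilation): no segment meets the environment; /wodupirpead/ is unchanged.
Rule 2 (intervocalic spirantization): /d/ is a stop between vowels /o/ and /u/, so it spirantizes to the fricative [z]. /p/ is a stop between vowels /u/ and /i/, so it spirantizes to the fricative [f]. /wodupirpead/ → wozufirpead.
Rule 3 (pre-rhotic lowering): /i/ is a high vowel immediately before /r/, so it lowers to [e]. /wozufirpead/ → wozuferpead.
Rule 4 (final devoicing): /d/ is a voiced stop in word-final position, so it devoices to [t]. /wozuferpead/ → wozuferpeat.

wozuferpeat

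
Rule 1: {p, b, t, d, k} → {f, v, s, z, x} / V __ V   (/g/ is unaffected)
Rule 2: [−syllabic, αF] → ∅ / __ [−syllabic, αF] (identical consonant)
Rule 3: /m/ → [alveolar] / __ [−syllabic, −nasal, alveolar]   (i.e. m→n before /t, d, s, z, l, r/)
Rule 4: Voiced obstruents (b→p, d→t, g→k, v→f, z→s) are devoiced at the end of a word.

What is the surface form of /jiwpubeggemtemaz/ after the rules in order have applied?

jiwpuvegentemas

Rule 1 (intervocalic spirantization): /b/ is a stop between vowels /u/ and /e/, so it spirantizes to the fricative [v]. /jiwpubeggemtemaz/ → jiwpuveggemtemaz.
Rule 2 (degemination): /gg/ is a geminate; the first /g/ deletes. /jiwpuveggemtemaz/ → jiwpuvegemtemaz.
Rule 3 (nasal place assimilation): /m/ precedes the alveolar consonant /t/, so it assimilates in place to [n]. /jiwpuvegemtemaz/ → jiwpuvegentemaz.
Rule 4 (final devoicing): /z/ is a voiced obstruent in word-final position, so it devoices to [s]. /jiwpuvegentemaz/ → jiwpuvegentemas.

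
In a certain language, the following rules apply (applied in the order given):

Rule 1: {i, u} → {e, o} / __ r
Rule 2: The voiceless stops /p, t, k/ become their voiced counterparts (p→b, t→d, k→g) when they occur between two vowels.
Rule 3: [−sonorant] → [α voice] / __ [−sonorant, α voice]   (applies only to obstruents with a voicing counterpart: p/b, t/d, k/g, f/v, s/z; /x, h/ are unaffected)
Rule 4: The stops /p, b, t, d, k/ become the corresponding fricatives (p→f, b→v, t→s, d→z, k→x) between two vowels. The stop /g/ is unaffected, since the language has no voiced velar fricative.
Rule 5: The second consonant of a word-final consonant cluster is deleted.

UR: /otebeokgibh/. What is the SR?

ozeveoggip

Rule 1 (pre-rhotic lowering): no segment meets the environment; /otebeokgibh/ is unchanged.
Rule 2 (intervocalic voicing): /t/ is a voiceless stop between vowels /o/ and /e/, so it voices to [d]. /otebeokgibh/ → odebeokgibh.
Rule 3 (regressive voicing assimilation): /k/ precedes the voiced obstruent /g/, so it voices to [g] by assimilation. /b/ precedes the voiceless obstruent /h/, so it devoices to [p] by assimilation. /odebeokgibh/ → odebeoggiph.
Rule 4 (intervocalic spirantization): /d/ is a stop between vowels /o/ and /e/, so it spirantizes to the fricative [z]. /b/ is a stop between vowels /e/ and /e/, so it spirantizes to the fricative [v]. /odebeoggiph/ → ozeveoggiph.
Rule 5 (final cluster simplification): /h/ is the second consonant of a word-final cluster /ph/, so it deletes. /ozeveoggiph/ → ozeveoggip.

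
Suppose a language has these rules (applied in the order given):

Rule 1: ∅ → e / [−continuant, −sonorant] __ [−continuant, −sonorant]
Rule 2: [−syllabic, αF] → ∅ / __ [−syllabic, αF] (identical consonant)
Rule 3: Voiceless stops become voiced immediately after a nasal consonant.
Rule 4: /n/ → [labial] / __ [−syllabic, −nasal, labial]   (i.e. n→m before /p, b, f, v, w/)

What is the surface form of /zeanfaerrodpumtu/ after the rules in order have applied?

Rule 1 (stop-cluster e-epenthesis): /d/ and /p/ form a stop–stop cluster, so [e] is inserted between them. /zeanfaerrodpumtu/ → zeanfaerrodepumtu.
Rule 2 (degemination): /rr/ is a geminate; the first /r/ deletes. /zeanfaerrodepumtu/ → zeanfaerodepumtu.
Rule 3 (post-nasal voicing): /t/ is a voiceless stop immediately after the nasal /m/, so it voices to [d]. /zeanfaerodepumtu/ → zeanfaerodepumdu.
Rule 4 (nasal place assimilation): /n/ precedes the labial consonant /f/, so it assimilates in place to [m]. /zeanfaerodepumdu/ → zeamfaerodepumdu.

zeamfaerodepumdu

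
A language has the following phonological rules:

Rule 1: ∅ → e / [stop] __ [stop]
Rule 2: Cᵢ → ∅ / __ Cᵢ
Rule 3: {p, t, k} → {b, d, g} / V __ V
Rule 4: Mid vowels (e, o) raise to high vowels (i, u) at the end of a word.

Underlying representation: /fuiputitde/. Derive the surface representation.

fuibudidedi

Rule 1 (stop-cluster e-epenthesis): /t/ and /d/ form a stop–stop cluster, so [e] is inserted between them. /fuiputitde/ → fuiputitede.
Rule 2 (degemination): no segment meets the environment; /fuiputitede/ is unchanged.
Rule 3 (intervocalic voicing): /p/ is a voiceless stop between vowels /i/ and /u/, so it voices to [b]. /t/ is a voiceless stop between vowels /u/ and /i/, so it voices to [d]. /t/ is a voiceless stop between vowels /i/ and /e/, so it voices to [d]. /fuiputitede/ → fuibudidede.
Rule 4 (final vowel raising): /e/ is a mid vowel in word-final position, so it raises to [i]. /fuibudidede/ → fuibudidedi.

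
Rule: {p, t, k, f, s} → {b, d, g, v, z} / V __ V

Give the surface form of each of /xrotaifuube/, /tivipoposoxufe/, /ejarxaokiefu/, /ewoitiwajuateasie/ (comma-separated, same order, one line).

/xrotaifuube/: /t/ is a voiceless obstruent between vowels /o/ and /a/, so it voices to [d]. /f/ is a voiceless obstruent between vowels /i/ and /u/, so it voices to [v]. → [xrodaivuube].
/tivipoposoxufe/: /p/ is a voiceless obstruent between vowels /i/ and /o/, so it voices to [b]. /p/ is a voiceless obstruent between vowels /o/ and /o/, so it voices to [b]. /s/ is a voiceless obstruent between vowels /o/ and /o/, so it voices to [z]. /f/ is a voiceless obstruent between vowels /u/ and /e/, so it voices to [v]. → [tivibobozoxuve].
/ejarxaokiefu/: /k/ is a voiceless obstruent between vowels /o/ and /i/, so it voices to [g]. /f/ is a voiceless obstruent between vowels /e/ and /u/, so it voices to [v]. → [ejarxaogievu].
/ewoitiwajuateasie/: /t/ is a voiceless obstruent between vowels /i/ and /i/, so it voices to [d]. /t/ is a voiceless obstruent between vowels /a/ and /e/, so it voices to [d]. /s/ is a voiceless obstruent between vowels /a/ and /i/, so it voices to [z]. → [ewoidiwajuadeazie].

xrodaivuube, tivibobozoxuve, ejarxaogievu, ewoidiwajuadeazie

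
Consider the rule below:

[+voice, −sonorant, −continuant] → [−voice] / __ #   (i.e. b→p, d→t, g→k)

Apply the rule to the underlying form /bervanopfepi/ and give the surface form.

No segment of /bervanopfepi/ meets the structural description of the rule, so the form surfaces unchanged.

bervanopfepi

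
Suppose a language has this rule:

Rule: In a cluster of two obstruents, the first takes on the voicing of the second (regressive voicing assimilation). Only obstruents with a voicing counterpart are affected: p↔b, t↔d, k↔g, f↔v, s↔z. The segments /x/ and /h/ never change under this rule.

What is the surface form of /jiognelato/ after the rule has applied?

jiognelato

No segment of /jiognelato/ meets the structural description of the rule, so the form surfaces unchanged.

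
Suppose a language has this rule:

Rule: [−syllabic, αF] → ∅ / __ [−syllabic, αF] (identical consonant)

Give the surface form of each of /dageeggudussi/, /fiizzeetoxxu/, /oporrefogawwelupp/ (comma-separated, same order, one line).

/dageeggudussi/: /gg/ is a geminate; the first /g/ deletes. /ss/ is a geminate; the first /s/ deletes. → [dageegudusi].
/fiizzeetoxxu/: /zz/ is a geminate; the first /z/ deletes. /xx/ is a geminate; the first /x/ deletes. → [fiizeetoxu].
/oporrefogawwelupp/: /rr/ is a geminate; the first /r/ deletes. /ww/ is a geminate; the first /w/ deletes. /pp/ is a geminate; the first /p/ deletes. → [oporefogawelup].

dageegudusi, fiizeetoxu, oporefogawelup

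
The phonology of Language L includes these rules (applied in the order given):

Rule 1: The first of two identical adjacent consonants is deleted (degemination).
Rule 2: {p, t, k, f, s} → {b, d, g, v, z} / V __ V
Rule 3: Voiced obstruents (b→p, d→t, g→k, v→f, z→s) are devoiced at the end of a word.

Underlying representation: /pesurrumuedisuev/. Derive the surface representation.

pezurumuedizuef

Rule 1 (degemination): /rr/ is a geminate; the first /r/ deletes. /pesurrumuedisuev/ → pesurumuedisuev.
Rule 2 (intervocalic voicing): /s/ is a voiceless obstruent between vowels /e/ and /u/, so it voices to [z]. /s/ is a voiceless obstruent between vowels /i/ and /u/, so it voices to [z]. /pesurumuedisuev/ → pezurumuedizuev.
Rule 3 (final devoicing): /v/ is a voiced obstruent in word-final position, so it devoices to [f]. /pezurumuedizuev/ → pezurumuedizuef.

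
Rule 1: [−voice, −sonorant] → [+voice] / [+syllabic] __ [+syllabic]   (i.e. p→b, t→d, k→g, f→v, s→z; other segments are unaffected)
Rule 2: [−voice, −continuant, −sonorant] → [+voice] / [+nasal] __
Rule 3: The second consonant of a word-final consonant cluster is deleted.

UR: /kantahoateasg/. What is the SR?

Rule 1 (intervocalic voicing): /t/ is a voiceless obstruent between vowels /a/ and /e/, so it voices to [d]. /kantahoateasg/ → kantahoadeasg.
Rule 2 (post-nasal voicing): /t/ is a voiceless stop immediately after the nasal /n/, so it voices to [d]. /kantahoadeasg/ → kandahoadeasg.
Rule 3 (final cluster simplification): /g/ is the second consonant of a word-final cluster /sg/, so it deletes. /kandahoadeasg/ → kandahoadeas.

kandahoadeas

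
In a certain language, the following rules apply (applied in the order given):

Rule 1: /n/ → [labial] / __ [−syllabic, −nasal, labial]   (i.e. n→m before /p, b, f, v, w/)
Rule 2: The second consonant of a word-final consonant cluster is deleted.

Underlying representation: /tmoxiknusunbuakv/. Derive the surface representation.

tmoxiknusumbuak

Rule 1 (nasal place assimilation): /n/ precedes the labial consonant /b/, so it assimilates in place to [m]. /tmoxiknusunbuakv/ → tmoxiknusumbuakv.
Rule 2 (final cluster simplification): /v/ is the second consonant of a word-final cluster /kv/, so it deletes. /tmoxiknusumbuakv/ → tmoxiknusumbuak.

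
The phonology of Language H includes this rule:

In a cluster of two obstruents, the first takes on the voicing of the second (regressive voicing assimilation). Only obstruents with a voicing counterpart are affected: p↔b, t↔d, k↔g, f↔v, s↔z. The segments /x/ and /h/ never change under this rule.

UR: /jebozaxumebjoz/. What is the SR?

No segment of /jebozaxumebjoz/ meets the structural description of the rule, so the form surfaces unchanged.

jebozaxumebjoz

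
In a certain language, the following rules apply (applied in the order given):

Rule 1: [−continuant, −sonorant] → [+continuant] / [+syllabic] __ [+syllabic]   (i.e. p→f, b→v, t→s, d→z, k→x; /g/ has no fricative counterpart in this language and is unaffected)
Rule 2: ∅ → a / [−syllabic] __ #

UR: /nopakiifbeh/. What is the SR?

Rule 1 (intervocalic spirantization): /p/ is a stop between vowels /o/ and /a/, so it spirantizes to the fricative [f]. /k/ is a stop between vowels /a/ and /i/, so it spirantizes to the fricative [x]. /nopakiifbeh/ → nofaxiifbeh.
Rule 2 (final a-epenthesis): the form ends in the consonant /h/, so [a] is inserted word-finally. /nofaxiifbeh/ → nofaxiifbeha.

nofaxiifbeha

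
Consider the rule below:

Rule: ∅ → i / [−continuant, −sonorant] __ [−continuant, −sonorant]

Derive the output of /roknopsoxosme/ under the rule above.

roknopsoxosme

No segment of /roknopsoxosme/ meets the structural description of the rule, so the form surfaces unchanged.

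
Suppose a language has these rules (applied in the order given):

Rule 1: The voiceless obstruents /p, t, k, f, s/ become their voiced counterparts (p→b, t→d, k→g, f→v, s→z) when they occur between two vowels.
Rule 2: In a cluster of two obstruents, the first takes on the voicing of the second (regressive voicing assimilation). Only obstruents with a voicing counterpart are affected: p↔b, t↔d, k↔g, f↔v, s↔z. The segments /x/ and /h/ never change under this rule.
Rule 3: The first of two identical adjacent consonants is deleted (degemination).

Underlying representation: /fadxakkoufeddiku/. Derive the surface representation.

Rule 1 (intervocalic voicing): /f/ is a voiceless obstruent between vowels /u/ and /e/, so it voices to [v]. /k/ is a voiceless obstruent between vowels /i/ and /u/, so it voices to [g]. /fadxakkoufeddiku/ → fadxakkouveddigu.
Rule 2 (regressive voicing assimilation): /d/ precedes the voiceless obstruent /x/, so it devoices to [t] by assimilation. /fadxakkouveddigu/ → fatxakkouveddigu.
Rule 3 (degemination): /kk/ is a geminate; the first /k/ deletes. /dd/ is a geminate; the first /d/ deletes. /fatxakkouveddigu/ → fatxakouvedigu.

fatxakouvedigu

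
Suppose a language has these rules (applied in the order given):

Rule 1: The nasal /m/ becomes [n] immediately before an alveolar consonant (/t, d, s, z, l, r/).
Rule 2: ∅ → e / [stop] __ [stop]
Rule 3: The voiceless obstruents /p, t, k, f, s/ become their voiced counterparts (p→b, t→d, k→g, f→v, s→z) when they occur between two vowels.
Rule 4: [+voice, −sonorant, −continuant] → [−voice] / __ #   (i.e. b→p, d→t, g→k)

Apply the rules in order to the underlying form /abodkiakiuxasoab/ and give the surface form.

Rule 1 (nasal place assimilation): no segment meets the environment; /abodkiakiuxasoab/ is unchanged.
Rule 2 (stop-cluster e-epenthesis): /d/ and /k/ form a stop–stop cluster, so [e] is inserted between them. /abodkiakiuxasoab/ → abodekiakiuxasoab.
Rule 3 (intervocalic voicing): /k/ is a voiceless obstruent between vowels /e/ and /i/, so it voices to [g]. /k/ is a voiceless obstruent between vowels /a/ and /i/, so it voices to [g]. /s/ is a voiceless obstruent between vowels /a/ and /o/, so it voices to [z]. /abodekiakiuxasoab/ → abodegiagiuxazoab.
Rule 4 (final devoicing): /b/ is a voiced stop in word-final position, so it devoices to [p]. /abodegiagiuxazoab/ → abodegiagiuxazoap.

abodegiagiuxazoap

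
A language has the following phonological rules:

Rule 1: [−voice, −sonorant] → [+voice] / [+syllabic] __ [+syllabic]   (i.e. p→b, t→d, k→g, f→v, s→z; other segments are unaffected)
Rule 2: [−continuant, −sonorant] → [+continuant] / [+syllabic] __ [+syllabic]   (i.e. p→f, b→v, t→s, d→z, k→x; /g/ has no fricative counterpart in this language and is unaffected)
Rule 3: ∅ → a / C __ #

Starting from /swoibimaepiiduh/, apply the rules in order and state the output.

swoivimaeviizuha

Rule 1 (intervocalic voicing): /p/ is a voiceless obstruent between vowels /e/ and /i/, so it voices to [b]. /swoibimaepiiduh/ → swoibimaebiiduh.
Rule 2 (intervocalic spirantization): /b/ is a stop between vowels /i/ and /i/, so it spirantizes to the fricative [v]. /b/ is a stop between vowels /e/ and /i/, so it spirantizes to the fricative [v]. /d/ is a stop between vowels /i/ and /u/, so it spirantizes to the fricative [z]. /swoibimaebiiduh/ → swoivimaeviizuh.
Rule 3 (final a-epenthesis): the form ends in the consonant /h/, so [a] is inserted word-finally. /swoivimaeviizuh/ → swoivimaeviizuha.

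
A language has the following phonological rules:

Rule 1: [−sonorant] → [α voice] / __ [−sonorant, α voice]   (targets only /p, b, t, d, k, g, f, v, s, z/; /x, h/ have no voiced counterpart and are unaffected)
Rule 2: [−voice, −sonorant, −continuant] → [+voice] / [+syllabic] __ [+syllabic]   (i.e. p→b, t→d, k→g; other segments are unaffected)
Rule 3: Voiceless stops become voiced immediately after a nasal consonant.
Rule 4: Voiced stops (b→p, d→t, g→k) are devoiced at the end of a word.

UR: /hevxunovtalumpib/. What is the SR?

hefxunoftalumbip

Rule 1 (regressive voicing assimilation): /v/ precedes the voiceless obstruent /x/, so it devoices to [f] by assimilation. /v/ precedes the voiceless obstruent /t/, so it devoices to [f] by assimilation. /hevxunovtalumpib/ → hefxunoftalumpib.
Rule 2 (intervocalic voicing): no segment meets the environment; /hefxunoftalumpib/ is unchanged.
Rule 3 (post-nasal voicing): /p/ is a voiceless stop immediately after the nasal /m/, so it voices to [b]. /hefxunoftalumpib/ → hefxunoftalumbib.
Rule 4 (final devoicing): /b/ is a voiced stop in word-final position, so it devoices to [p]. /hefxunoftalumbib/ → hefxunoftalumbip.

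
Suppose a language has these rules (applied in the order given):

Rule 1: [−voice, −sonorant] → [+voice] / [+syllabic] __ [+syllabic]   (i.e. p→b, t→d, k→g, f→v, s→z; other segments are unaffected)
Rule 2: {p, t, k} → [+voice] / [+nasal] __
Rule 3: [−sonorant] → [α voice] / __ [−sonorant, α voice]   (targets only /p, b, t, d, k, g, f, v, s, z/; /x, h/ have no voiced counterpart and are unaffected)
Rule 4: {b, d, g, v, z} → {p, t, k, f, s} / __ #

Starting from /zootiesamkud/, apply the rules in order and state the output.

Rule 1 (intervocalic voicing): /t/ is a voiceless obstruent between vowels /o/ and /i/, so it voices to [d]. /s/ is a voiceless obstruent between vowels /e/ and /a/, so it voices to [z]. /zootiesamkud/ → zoodiezamkud.
Rule 2 (post-nasal voicing): /k/ is a voiceless stop immediately after the nasal /m/, so it voices to [g]. /zoodiezamkud/ → zoodiezamgud.
Rule 3 (regressive voicing assimilation): no segment meets the environment; /zoodiezamgud/ is unchanged.
Rule 4 (final devoicing): /d/ is a voiced obstruent in word-final position, so it devoices to [t]. /zoodiezamgud/ → zoodiezamgut.

zoodiezamgut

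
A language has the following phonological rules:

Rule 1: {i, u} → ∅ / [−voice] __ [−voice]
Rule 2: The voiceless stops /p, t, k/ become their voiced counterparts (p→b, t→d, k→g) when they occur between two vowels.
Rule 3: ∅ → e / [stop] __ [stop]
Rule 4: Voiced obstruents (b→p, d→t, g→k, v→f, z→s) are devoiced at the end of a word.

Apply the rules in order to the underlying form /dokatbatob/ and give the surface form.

dogatebadop

Rule 1 (high vowel syncope): no segment meets the environment; /dokatbatob/ is unchanged.
Rule 2 (intervocalic voicing): /k/ is a voiceless stop between vowels /o/ and /a/, so it voices to [g]. /t/ is a voiceless stop between vowels /a/ and /o/, so it voices to [d]. /dokatbatob/ → dogatbadob.
Rule 3 (stop-cluster e-epenthesis): /t/ and /b/ form a stop–stop cluster, so [e] is inserted between them. /dogatbadob/ → dogatebadob.
Rule 4 (final devoicing): /b/ is a voiced obstruent in word-final position, so it devoices to [p]. /dogatebadob/ → dogatebadop.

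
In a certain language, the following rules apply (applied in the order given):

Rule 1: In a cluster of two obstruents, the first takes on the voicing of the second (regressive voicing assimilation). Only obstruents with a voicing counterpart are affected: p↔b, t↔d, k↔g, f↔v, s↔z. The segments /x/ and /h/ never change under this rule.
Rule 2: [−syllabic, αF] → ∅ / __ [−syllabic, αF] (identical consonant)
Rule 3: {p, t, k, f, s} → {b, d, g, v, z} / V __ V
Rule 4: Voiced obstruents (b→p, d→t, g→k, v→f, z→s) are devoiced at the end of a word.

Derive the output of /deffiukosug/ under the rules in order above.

Rule 1 (regressive voicing assimilation): no segment meets the environment; /deffiukosug/ is unchanged.
Rule 2 (degemination): /ff/ is a geminate; the first /f/ deletes. /deffiukosug/ → defiukosug.
Rule 3 (intervocalic voicing): /f/ is a voiceless obstruent between vowels /e/ and /i/, so it voices to [v]. /k/ is a voiceless obstruent between vowels /u/ and /o/, so it voices to [g]. /s/ is a voiceless obstruent between vowels /o/ and /u/, so it voices to [z]. /defiukosug/ → deviugozug.
Rule 4 (final devoicing): /g/ is a voiced obstruent in word-final position, so it devoices to [k]. /deviugozug/ → deviugozuk.

deviugozuk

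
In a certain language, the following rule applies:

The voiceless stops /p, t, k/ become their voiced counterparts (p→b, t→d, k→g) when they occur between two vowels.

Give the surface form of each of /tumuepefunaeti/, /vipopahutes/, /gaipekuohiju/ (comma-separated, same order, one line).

tumuebefunaedi, vibobahudes, gaibeguohiju

/tumuepefunaeti/: /p/ is a voiceless stop between vowels /e/ and /e/, so it voices to [b]. /t/ is a voiceless stop between vowels /e/ and /i/, so it voices to [d]. → [tumuebefunaedi].
/vipopahutes/: /p/ is a voiceless stop between vowels /i/ and /o/, so it voices to [b]. /p/ is a voiceless stop between vowels /o/ and /a/, so it voices to [b]. /t/ is a voiceless stop between vowels /u/ and /e/, so it voices to [d]. → [vibobahudes].
/gaipekuohiju/: /p/ is a voiceless stop between vowels /i/ and /e/, so it voices to [b]. /k/ is a voiceless stop between vowels /e/ and /u/, so it voices to [g]. → [gaibeguohiju].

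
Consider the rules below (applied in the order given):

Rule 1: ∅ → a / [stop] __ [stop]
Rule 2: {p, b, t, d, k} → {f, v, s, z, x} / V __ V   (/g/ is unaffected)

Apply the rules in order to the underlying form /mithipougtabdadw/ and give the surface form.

mithifougasavazadw

Rule 1 (stop-cluster a-epenthesis): /g/ and /t/ form a stop–stop cluster, so [a] is inserted between them. /b/ and /d/ form a stop–stop cluster, so [a] is inserted between them. /mithipougtabdadw/ → mithipougatabadadw.
Rule 2 (intervocalic spirantization): /p/ is a stop between vowels /i/ and /o/, so it spirantizes to the fricative [f]. /t/ is a stop between vowels /a/ and /a/, so it spirantizes to the fricative [s]. /b/ is a stop between vowels /a/ and /a/, so it spirantizes to the fricative [v]. /d/ is a stop between vowels /a/ and /a/, so it spirantizes to the fricative [z]. /mithipougatabadadw/ → mithifougasavazadw.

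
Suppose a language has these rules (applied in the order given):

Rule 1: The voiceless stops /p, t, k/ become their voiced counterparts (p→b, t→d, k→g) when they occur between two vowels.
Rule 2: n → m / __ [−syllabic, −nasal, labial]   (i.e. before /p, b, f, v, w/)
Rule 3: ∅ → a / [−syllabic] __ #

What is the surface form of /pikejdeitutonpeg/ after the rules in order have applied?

Rule 1 (intervocalic voicing): /k/ is a voiceless stop between vowels /i/ and /e/, so it voices to [g]. /t/ is a voiceless stop between vowels /i/ and /u/, so it voices to [d]. /t/ is a voiceless stop between vowels /u/ and /o/, so it voices to [d]. /pikejdeitutonpeg/ → pigejdeidudonpeg.
Rule 2 (nasal place assimilation): /n/ precedes the labial consonant /p/, so it assimilates in place to [m]. /pigejdeidudonpeg/ → pigejdeidudompeg.
Rule 3 (final a-epenthesis): the form ends in the consonant /g/, so [a] is inserted word-finally. /pigejdeidudompeg/ → pigejdeidudompega.

pigejdeidudompega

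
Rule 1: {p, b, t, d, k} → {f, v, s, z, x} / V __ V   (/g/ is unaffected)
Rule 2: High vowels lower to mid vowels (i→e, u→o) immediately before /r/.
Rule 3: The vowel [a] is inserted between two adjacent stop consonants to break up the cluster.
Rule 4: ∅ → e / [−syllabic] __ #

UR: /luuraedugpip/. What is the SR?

luoraezugapipe

Rule 1 (intervocalic spirantization): /d/ is a stop between vowels /e/ and /u/, so it spirantizes to the fricative [z]. /luuraedugpip/ → luuraezugpip.
Rule 2 (pre-rhotic lowering): /u/ is a high vowel immediately before /r/, so it lowers to [o]. /luuraezugpip/ → luoraezugpip.
Rule 3 (stop-cluster a-epenthesis): /g/ and /p/ form a stop–stop cluster, so [a] is inserted between them. /luoraezugpip/ → luoraezugapip.
Rule 4 (final e-epenthesis): the form ends in the consonant /p/, so [e] is inserted word-finally. /luoraezugapip/ → luoraezugapipe.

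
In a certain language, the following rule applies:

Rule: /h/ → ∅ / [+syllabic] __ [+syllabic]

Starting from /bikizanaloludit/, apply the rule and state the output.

No segment of /bikizanaloludit/ meets the structural description of the rule, so the form surfaces unchanged.

bikizanaloludit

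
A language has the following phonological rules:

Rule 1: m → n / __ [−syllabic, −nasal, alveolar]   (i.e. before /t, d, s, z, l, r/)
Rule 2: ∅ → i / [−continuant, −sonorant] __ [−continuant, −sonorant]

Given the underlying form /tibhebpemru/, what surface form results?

Rule 1 (nasal place assimilation): /m/ precedes the alveolar consonant /r/, so it assimilates in place to [n]. /tibhebpemru/ → tibhebpenru.
Rule 2 (stop-cluster i-epenthesis): /b/ and /p/ form a stop–stop cluster, so [i] is inserted between them. /tibhebpenru/ → tibhebipenru.

tibhebipenru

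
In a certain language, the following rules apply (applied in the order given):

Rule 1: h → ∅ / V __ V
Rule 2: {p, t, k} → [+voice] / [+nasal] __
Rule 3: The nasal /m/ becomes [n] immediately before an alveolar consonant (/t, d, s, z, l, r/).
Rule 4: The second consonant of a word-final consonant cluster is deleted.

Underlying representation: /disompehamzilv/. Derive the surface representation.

Rule 1 (intervocalic h-deletion): /h/ occurs between vowels /e/ and /a/, so it deletes. /disompehamzilv/ → disompeamzilv.
Rule 2 (post-nasal voicing): /p/ is a voiceless stop immediately after the nasal /m/, so it voices to [b]. /disompeamzilv/ → disombeamzilv.
Rule 3 (nasal place assimilation): /m/ precedes the alveolar consonant /z/, so it assimilates in place to [n]. /disombeamzilv/ → disombeanzilv.
Rule 4 (final cluster simplification): /v/ is the second consonant of a word-final cluster /lv/, so it deletes. /disombeanzilv/ → disombeanzil.

disombeanzil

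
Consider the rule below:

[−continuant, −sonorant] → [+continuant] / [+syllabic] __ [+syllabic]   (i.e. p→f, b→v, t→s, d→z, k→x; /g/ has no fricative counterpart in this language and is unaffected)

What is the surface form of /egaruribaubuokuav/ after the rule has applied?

/b/ is a stop between vowels /i/ and /a/, so it spirantizes to the fricative [v].
/b/ is a stop between vowels /u/ and /u/, so it spirantizes to the fricative [v].
/k/ is a stop between vowels /o/ and /u/, so it spirantizes to the fricative [x].
Surface form: [egarurivauvuoxuav].

egarurivauvuoxuav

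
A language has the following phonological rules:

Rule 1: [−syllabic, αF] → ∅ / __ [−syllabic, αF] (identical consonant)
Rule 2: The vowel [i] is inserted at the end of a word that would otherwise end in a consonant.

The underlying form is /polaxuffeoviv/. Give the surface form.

polaxufeovivi

Rule 1 (degemination): /ff/ is a geminate; the first /f/ deletes. /polaxuffeoviv/ → polaxufeoviv.
Rule 2 (final i-epenthesis): the form ends in the consonant /v/, so [i] is inserted word-finally. /polaxufeoviv/ → polaxufeovivi.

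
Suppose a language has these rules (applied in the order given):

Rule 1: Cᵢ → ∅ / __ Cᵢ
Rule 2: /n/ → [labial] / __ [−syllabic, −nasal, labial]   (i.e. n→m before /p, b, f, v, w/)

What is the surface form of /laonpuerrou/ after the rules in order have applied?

laompuerou

Rule 1 (degemination): /rr/ is a geminate; the first /r/ deletes. /laonpuerrou/ → laonpuerou.
Rule 2 (nasal place assimilation): /n/ precedes the labial consonant /p/, so it assimilates in place to [m]. /laonpuerou/ → laompuerou.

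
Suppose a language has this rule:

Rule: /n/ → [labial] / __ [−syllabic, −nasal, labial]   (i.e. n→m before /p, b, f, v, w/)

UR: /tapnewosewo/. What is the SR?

tapnewosewo

No segment of /tapnewosewo/ meets the structural description of the rule, so the form surfaces unchanged.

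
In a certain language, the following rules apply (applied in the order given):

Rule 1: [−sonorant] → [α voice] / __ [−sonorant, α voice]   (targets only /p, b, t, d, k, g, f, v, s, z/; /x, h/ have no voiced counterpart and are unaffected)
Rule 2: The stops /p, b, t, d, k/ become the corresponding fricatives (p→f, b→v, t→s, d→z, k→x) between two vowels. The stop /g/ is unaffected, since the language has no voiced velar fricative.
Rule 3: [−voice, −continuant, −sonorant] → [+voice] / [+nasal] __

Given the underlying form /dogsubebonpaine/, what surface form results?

Rule 1 (regressive voicing assimilation): /g/ precedes the voiceless obstruent /s/, so it devoices to [k] by assimilation. /dogsubebonpaine/ → doksubebonpaine.
Rule 2 (intervocalic spirantization): /b/ is a stop between vowels /u/ and /e/, so it spirantizes to the fricative [v]. /b/ is a stop between vowels /e/ and /o/, so it spirantizes to the fricative [v]. /doksubebonpaine/ → doksuvevonpaine.
Rule 3 (post-nasal voicing): /p/ is a voiceless stop immediately after the nasal /n/, so it voices to [b]. /doksuvevonpaine/ → doksuvevonbaine.

doksuvevonbaine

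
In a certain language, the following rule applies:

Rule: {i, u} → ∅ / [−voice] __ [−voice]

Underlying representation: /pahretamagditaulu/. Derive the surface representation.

No segment of /pahretamagditaulu/ meets the structural description of the rule, so the form surfaces unchanged.

pahretamagditaulu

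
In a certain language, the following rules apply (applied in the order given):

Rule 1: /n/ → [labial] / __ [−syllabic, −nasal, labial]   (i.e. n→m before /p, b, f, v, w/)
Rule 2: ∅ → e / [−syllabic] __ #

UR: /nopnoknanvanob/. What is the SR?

Rule 1 (nasal place assimilation): /n/ precedes the labial consonant /v/, so it assimilates in place to [m]. /nopnoknanvanob/ → nopnoknamvanob.
Rule 2 (final e-epenthesis): the form ends in the consonant /b/, so [e] is inserted word-finally. /nopnoknamvanob/ → nopnoknamvanobe.

nopnoknamvanobe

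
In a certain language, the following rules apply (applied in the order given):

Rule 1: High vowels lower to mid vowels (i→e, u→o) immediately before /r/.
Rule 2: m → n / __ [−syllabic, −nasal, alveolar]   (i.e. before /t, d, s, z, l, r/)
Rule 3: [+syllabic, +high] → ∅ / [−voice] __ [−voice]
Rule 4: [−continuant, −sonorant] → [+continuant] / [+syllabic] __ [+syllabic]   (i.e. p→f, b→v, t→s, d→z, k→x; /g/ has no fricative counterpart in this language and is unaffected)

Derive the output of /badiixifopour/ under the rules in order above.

baziixfofoor

Rule 1 (pre-rhotic lowering): /u/ is a high vowel immediately before /r/, so it lowers to [o]. /badiixifopour/ → badiixifopoor.
Rule 2 (nasal place assimilation): no segment meets the environment; /badiixifopoor/ is unchanged.
Rule 3 (high vowel syncope): /i/ is a high vowel flanked by voiceless consonants /x/ and /f/, so it deletes. /badiixifopoor/ → badiixfopoor.
Rule 4 (intervocalic spirantization): /d/ is a stop between vowels /a/ and /i/, so it spirantizes to the fricative [z]. /p/ is a stop between vowels /o/ and /o/, so it spirantizes to the fricative [f]. /badiixfopoor/ → baziixfofoor.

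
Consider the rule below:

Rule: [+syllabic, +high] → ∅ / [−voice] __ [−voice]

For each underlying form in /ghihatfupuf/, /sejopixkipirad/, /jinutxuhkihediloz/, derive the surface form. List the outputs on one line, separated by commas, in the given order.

ghhatfpf, sejopxkpirad, jinutxhkhediloz

/ghihatfupuf/: /i/ is a high vowel flanked by voiceless consonants /h/ and /h/, so it deletes. /u/ is a high vowel flanked by voiceless consonants /f/ and /p/, so it deletes. /u/ is a high vowel flanked by voiceless consonants /p/ and /f/, so it deletes. → [ghhatfpf].
/sejopixkipirad/: /i/ is a high vowel flanked by voiceless consonants /p/ and /x/, so it deletes. /i/ is a high vowel flanked by voiceless consonants /k/ and /p/, so it deletes. → [sejopxkpirad].
/jinutxuhkihediloz/: /u/ is a high vowel flanked by voiceless consonants /x/ and /h/, so it deletes. /i/ is a high vowel flanked by voiceless consonants /k/ and /h/, so it deletes. → [jinutxhkhediloz].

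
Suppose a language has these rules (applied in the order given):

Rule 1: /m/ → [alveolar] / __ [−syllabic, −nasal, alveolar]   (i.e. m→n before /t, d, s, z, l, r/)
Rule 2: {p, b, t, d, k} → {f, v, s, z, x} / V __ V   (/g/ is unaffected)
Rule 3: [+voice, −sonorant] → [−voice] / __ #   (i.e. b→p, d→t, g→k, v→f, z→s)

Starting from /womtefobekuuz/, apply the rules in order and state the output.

Rule 1 (nasal place assimilation): /m/ precedes the alveolar consonant /t/, so it assimilates in place to [n]. /womtefobekuuz/ → wontefobekuuz.
Rule 2 (intervocalic spirantization): /b/ is a stop between vowels /o/ and /e/, so it spirantizes to the fricative [v]. /k/ is a stop between vowels /e/ and /u/, so it spirantizes to the fricative [x]. /wontefobekuuz/ → wontefovexuuz.
Rule 3 (final devoicing): /z/ is a voiced obstruent in word-final position, so it devoices to [s]. /wontefovexuuz/ → wontefovexuus.

wontefovexuus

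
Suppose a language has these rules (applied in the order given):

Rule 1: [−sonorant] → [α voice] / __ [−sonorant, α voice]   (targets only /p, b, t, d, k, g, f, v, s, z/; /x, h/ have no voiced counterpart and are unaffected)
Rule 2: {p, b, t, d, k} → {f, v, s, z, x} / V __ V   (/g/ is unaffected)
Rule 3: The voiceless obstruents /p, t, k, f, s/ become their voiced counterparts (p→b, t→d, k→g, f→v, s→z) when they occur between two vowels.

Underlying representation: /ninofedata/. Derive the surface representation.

ninovezaza

Rule 1 (regressive voicing assimilation): no segment meets the environment; /ninofedata/ is unchanged.
Rule 2 (intervocalic spirantization): /d/ is a stop between vowels /e/ and /a/, so it spirantizes to the fricative [z]. /t/ is a stop between vowels /a/ and /a/, so it spirantizes to the fricative [s]. /ninofedata/ → ninofezasa.
Rule 3 (intervocalic voicing): /f/ is a voiceless obstruent between vowels /o/ and /e/, so it voices to [v]. /s/ is a voiceless obstruent between vowels /a/ and /a/, so it voices to [z]. /ninofezasa/ → ninovezaza.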